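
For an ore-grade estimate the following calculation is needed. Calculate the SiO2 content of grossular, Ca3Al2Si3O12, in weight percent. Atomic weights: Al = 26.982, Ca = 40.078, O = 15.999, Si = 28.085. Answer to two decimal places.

40.02 wt%

M(Ca3Al2Si3O12) = 450.441 g/mol; M(SiO2) = 60.083 g/mol.
Moles SiO2 per formula unit = 3 Si ÷ 1 = 3.0000.
SiO2 fraction = (3.0000 × 60.083) / 450.441 = 180.249/450.441 = 0.4002.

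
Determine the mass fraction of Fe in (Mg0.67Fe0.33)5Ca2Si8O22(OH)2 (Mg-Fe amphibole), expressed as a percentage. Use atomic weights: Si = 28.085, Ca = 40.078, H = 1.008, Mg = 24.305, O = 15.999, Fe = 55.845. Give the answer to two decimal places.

10.66 wt%

Formula mass = 3.35*24.305 + 1.65*55.845 + 2*40.078 + 8*28.085 + 24*15.999 + 2*1.008 = 864.394 g/mol, of which 92.144 g is Fe.
So Fe makes up 92.144/864.394 = 0.1066 of the mass, i.e. 10.66%.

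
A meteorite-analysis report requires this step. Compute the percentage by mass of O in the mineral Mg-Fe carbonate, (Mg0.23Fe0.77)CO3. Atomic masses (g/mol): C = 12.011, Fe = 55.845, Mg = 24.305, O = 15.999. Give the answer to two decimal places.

M((Mg0.23Fe0.77)CO3) = 108.599 g/mol.
O contributes 3 × 15.999 = 47.997 g per mole.
47.997/108.599 = 0.4420 → 44.20%.

44.20 mass %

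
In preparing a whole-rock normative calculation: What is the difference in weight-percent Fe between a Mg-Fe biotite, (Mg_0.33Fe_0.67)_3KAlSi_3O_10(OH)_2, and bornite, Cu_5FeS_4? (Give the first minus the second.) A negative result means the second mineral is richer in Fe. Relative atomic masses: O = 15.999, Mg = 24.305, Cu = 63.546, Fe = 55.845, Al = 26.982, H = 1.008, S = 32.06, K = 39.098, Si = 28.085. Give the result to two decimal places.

M((Mg_0.33Fe_0.67)_3KAlSi_3O_10(OH)_2) = 480.649 g/mol, so wt% Fe = 112.248/480.649 × 100 = 23.35%.
M(Cu_5FeS_4) = 501.815 g/mol, so wt% Fe = 55.845/501.815 × 100 = 11.13%.
23.35 − 11.13 = 12.22 pp.

12.22 percentage points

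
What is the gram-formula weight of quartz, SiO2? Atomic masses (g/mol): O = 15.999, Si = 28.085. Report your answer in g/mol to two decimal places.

The formula mass is the sum 1(28.085) + 2(15.999).

60.08 g/mol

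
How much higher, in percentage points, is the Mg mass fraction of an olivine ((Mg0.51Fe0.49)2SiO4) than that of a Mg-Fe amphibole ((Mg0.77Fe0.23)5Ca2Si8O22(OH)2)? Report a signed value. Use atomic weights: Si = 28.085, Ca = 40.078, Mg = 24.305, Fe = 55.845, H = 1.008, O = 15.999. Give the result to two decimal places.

M((Mg0.51Fe0.49)2SiO4) = 171.600 g/mol, so wt% Mg = 24.791/171.600 × 100 = 14.45%.
M((Mg0.77Fe0.23)5Ca2Si8O22(OH)2) = 848.624 g/mol, so wt% Mg = 93.574/848.624 × 100 = 11.03%.
14.45 − 11.03 = 3.42 pp.

3.42 percentage points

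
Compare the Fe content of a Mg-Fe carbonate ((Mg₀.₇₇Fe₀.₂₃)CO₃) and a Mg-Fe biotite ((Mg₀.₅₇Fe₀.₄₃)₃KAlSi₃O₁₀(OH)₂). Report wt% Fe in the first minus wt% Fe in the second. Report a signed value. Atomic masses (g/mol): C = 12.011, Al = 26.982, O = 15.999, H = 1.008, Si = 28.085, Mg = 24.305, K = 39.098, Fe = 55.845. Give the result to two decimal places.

M((Mg₀.₇₇Fe₀.₂₃)CO₃) = 91.567 g/mol, so wt% Fe = 12.844/91.567 × 100 = 14.03%.
M((Mg₀.₅₇Fe₀.₄₃)₃KAlSi₃O₁₀(OH)₂) = 457.941 g/mol, so wt% Fe = 72.040/457.941 × 100 = 15.73%.
14.03 − 15.73 = -1.70 pp.

-1.70 percentage points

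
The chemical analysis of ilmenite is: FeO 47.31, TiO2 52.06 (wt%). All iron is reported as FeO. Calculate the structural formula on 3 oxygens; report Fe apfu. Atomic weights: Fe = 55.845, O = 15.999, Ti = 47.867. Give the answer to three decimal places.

1.007 Fe apfu

FeO (M=71.844): mol = 0.65851; Fe = 0.65851, O = 0.65851.
TiO2 (M=79.865): mol = 0.65185; Ti = 0.65185, O = 1.30370.
ΣO = 1.96221; factor = 3/ΣO = 1.52889.
Fe apfu = 0.65851 × 1.52889 = 1.007.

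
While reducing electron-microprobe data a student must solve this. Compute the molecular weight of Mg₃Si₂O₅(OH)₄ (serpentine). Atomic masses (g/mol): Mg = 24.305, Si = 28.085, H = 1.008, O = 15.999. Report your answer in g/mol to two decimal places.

277.11 g/mol

M = 3×24.305 + 2×28.085 + 9×15.999 + 4×1.008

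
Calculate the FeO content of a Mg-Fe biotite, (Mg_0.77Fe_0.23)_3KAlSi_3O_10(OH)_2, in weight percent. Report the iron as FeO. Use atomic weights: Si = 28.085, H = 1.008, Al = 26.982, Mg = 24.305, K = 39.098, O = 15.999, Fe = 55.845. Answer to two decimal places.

11.29 wt%

Formula mass = 439.017 g/mol.
0.69 Fe → 0.6900 mol FeO per formula unit; M(FeO) = 71.844, so FeO mass = 49.572 g.
49.572/439.017 × 100 = 11.29 wt%.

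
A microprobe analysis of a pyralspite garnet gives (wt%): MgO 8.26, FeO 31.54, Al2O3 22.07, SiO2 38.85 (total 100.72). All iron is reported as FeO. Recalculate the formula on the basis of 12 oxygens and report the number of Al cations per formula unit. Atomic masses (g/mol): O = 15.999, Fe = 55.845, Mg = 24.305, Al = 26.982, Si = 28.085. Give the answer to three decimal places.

2.008 Al apfu

MgO (M=40.304): mol = 0.20494; Mg = 0.20494, O = 0.20494.
FeO (M=71.844): mol = 0.43901; Fe = 0.43901, O = 0.43901.
Al2O3 (M=101.961): mol = 0.21646; Al = 0.43292, O = 0.64938.
SiO2 (M=60.083): mol = 0.64661; Si = 0.64661, O = 1.29322.
ΣO = 2.58655; factor = 12/ΣO = 4.63938.
Al apfu = 0.43292 × 4.63938 = 2.008.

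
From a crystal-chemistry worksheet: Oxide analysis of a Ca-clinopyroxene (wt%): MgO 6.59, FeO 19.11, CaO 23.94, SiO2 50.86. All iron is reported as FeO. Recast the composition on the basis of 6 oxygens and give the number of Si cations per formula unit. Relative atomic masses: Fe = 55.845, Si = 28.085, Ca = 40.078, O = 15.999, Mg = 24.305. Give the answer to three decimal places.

MgO: 6.59/40.304 = 0.16351 mol → 0.16351 mol Mg, 0.16351 mol O.
FeO: 19.11/71.844 = 0.26599 mol → 0.26599 mol Fe, 0.26599 mol O.
CaO: 23.94/56.077 = 0.42691 mol → 0.42691 mol Ca, 0.42691 mol O.
SiO2: 50.86/60.083 = 0.84650 mol → 0.84650 mol Si, 1.69300 mol O.
Total oxygen = 2.54941 mol. Normalization factor = 6/2.54941 = 2.35349.
Si per 6 O = 0.84650 × 2.35349 = 1.992.

1.992 Si apfu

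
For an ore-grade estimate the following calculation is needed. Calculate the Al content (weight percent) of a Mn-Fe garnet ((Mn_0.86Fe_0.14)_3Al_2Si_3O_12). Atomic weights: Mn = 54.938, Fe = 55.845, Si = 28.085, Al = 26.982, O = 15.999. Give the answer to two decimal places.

10.89 weight percent

Molar mass of (Mn_0.86Fe_0.14)_3Al_2Si_3O_12: 2.58*54.938 + 0.42*55.845 + 2*26.982 + 3*28.085 + 12*15.999 = 495.402 g/mol.
Mass of Al per formula unit: 2 × 26.982 = 53.964 g.
Weight fraction Al = 53.964 / 495.402 = 0.1089.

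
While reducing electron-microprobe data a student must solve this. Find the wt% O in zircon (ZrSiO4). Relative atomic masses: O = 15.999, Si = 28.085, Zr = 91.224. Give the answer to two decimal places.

M(ZrSiO4) = 183.305 g/mol.
O contributes 4 × 15.999 = 63.996 g per mole.
63.996/183.305 = 0.3491 → 34.91%.

34.91 mass %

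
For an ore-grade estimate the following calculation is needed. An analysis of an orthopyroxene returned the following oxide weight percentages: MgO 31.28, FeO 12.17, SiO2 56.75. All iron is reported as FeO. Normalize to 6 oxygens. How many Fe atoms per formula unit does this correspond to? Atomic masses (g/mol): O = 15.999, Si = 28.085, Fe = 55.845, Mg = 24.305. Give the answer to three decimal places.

0.359 Fe apfu

31.28 wt% MgO ÷ 40.304 g/mol = 0.77610 mol, giving 0.77610 Mg and 0.77610 O.
12.17 wt% FeO ÷ 71.844 g/mol = 0.16939 mol, giving 0.16939 Fe and 0.16939 O.
56.75 wt% SiO2 ÷ 60.083 g/mol = 0.94453 mol, giving 0.94453 Si and 1.88906 O.
Oxygen sums to 2.83455; scaling by 6/2.83455 = 2.11674 puts the formula on 6 O.
Fe: 0.16939 × 2.11674 = 0.359 atoms per formula unit.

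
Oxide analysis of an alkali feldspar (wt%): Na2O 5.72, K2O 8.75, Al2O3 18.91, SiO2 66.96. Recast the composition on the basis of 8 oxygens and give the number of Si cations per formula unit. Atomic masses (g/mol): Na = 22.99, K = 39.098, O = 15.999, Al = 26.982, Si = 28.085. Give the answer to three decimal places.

5.72 wt% Na2O ÷ 61.979 g/mol = 0.09229 mol, giving 0.18458 Na and 0.09229 O.
8.75 wt% K2O ÷ 94.195 g/mol = 0.09289 mol, giving 0.18578 K and 0.09289 O.
18.91 wt% Al2O3 ÷ 101.961 g/mol = 0.18546 mol, giving 0.37092 Al and 0.55638 O.
66.96 wt% SiO2 ÷ 60.083 g/mol = 1.11446 mol, giving 1.11446 Si and 2.22892 O.
Oxygen sums to 2.97048; scaling by 8/2.97048 = 2.69317 puts the formula on 8 O.
Si: 1.11446 × 2.69317 = 3.001 atoms per formula unit.

3.001 Si apfu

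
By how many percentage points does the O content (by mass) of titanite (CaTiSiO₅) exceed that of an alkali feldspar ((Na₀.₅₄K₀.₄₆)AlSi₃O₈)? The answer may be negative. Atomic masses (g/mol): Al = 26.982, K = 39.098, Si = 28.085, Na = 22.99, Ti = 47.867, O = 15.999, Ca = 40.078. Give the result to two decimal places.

O in CaTiSiO₅: molar mass 196.025 g/mol; 5×15.999 = 79.995 g → 40.81 wt%.
O in (Na₀.₅₄K₀.₄₆)AlSi₃O₈: molar mass 269.629 g/mol; 8×15.999 = 127.992 g → 47.47 wt%.
Difference = 40.81 − 47.47 = -6.66 percentage points.

-6.66 percentage points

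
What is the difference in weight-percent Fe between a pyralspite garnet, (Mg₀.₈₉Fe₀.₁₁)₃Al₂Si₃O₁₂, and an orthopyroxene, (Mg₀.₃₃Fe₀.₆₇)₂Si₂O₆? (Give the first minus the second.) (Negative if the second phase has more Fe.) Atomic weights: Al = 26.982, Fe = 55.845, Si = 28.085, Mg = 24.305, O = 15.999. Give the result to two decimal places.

First mineral: 18.429 g Fe in 413.530 g formula = 4.46 wt% Fe.
Second mineral: 74.832 g Fe in 243.038 g formula = 30.79 wt% Fe.
4.46% − 30.79% gives a difference of -26.33 percentage points.

-26.33 percentage points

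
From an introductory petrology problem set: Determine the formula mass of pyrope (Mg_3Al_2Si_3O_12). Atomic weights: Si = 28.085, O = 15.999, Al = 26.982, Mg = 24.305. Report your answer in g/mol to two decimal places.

M = 3·24.305 + 2·26.982 + 3·28.085 + 12·15.999

403.12 g/mol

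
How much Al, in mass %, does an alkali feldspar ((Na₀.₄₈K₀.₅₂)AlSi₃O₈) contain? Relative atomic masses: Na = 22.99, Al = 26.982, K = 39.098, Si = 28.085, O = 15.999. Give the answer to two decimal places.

9.97 mass %

Formula mass = 0.48·22.99 + 0.52·39.098 + 1·26.982 + 3·28.085 + 8·15.999 = 270.595 g/mol, of which 26.982 g is Al.
So Al makes up 26.982/270.595 = 0.0997 of the mass, i.e. 9.97%.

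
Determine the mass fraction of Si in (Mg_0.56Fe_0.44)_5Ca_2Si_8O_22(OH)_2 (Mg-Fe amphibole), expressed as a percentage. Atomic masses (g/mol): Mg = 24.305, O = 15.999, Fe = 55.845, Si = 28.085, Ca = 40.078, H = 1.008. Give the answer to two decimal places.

M((Mg_0.56Fe_0.44)_5Ca_2Si_8O_22(OH)_2) = 881.741 g/mol.
Si contributes 8 × 28.085 = 224.680 g per mole.
224.680/881.741 = 0.2548 → 25.48%.

25.48 wt%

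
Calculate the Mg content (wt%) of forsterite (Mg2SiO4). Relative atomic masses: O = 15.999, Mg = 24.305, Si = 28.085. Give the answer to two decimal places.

Formula mass = 2·24.305 + 1·28.085 + 4·15.999 = 140.691 g/mol, of which 48.610 g is Mg.
So Mg makes up 48.610/140.691 = 0.3455 of the mass, i.e. 34.55%.

34.55 wt%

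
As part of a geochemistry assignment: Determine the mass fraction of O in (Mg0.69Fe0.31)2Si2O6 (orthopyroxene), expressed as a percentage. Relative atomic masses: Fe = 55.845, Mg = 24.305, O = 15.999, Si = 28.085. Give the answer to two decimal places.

M((Mg0.69Fe0.31)2Si2O6) = 220.329 g/mol.
O contributes 6 × 15.999 = 95.994 g per mole.
95.994/220.329 = 0.4357 → 43.57%.

43.57 wt%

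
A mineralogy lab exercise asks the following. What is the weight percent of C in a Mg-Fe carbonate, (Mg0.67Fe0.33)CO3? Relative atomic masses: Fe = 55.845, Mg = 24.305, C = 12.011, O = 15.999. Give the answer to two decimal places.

Molar mass of (Mg0.67Fe0.33)CO3: 0.67·24.305 + 0.33·55.845 + 1·12.011 + 3·15.999 = 94.721 g/mol.
Mass of C per formula unit: 1 × 12.011 = 12.011 g.
Weight fraction C = 12.011 / 94.721 = 0.1268.

12.68 mass %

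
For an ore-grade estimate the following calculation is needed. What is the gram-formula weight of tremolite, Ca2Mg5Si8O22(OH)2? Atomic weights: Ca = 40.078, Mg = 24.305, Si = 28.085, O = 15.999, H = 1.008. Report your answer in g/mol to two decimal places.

The formula mass is the sum 2(40.078) + 5(24.305) + 8(28.085) + 24(15.999) + 2(1.008).

812.35 g/mol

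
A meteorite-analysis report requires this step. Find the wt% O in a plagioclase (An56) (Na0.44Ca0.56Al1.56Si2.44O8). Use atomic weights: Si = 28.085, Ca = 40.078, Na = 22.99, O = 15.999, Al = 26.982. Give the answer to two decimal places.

M(Na0.44Ca0.56Al1.56Si2.44O8) = 271.171 g/mol.
O contributes 8 × 15.999 = 127.992 g per mole.
127.992/271.171 = 0.4720 → 47.20%.

47.20 weight percent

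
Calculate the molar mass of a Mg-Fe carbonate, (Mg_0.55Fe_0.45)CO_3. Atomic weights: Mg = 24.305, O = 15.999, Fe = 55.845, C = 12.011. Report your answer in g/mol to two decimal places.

98.51 g/mol

M = 0.55*24.305 + 0.45*55.845 + 1*12.011 + 3*15.999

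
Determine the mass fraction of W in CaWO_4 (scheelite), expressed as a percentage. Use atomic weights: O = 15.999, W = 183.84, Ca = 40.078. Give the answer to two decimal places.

63.85 weight percent

Molar mass of CaWO_4: 1*40.078 + 1*183.84 + 4*15.999 = 287.914 g/mol.
Mass of W per formula unit: 1 × 183.84 = 183.840 g.
Weight fraction W = 183.840 / 287.914 = 0.6385.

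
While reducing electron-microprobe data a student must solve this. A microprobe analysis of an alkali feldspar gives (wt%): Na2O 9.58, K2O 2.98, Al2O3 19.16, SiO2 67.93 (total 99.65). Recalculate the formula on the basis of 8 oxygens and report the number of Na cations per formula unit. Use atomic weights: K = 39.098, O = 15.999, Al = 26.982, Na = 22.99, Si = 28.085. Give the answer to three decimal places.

Na2O (M=61.979): mol = 0.15457; Na = 0.30914, O = 0.15457.
K2O (M=94.195): mol = 0.03164; K = 0.06328, O = 0.03164.
Al2O3 (M=101.961): mol = 0.18791; Al = 0.37582, O = 0.56373.
SiO2 (M=60.083): mol = 1.13060; Si = 1.13060, O = 2.26120.
ΣO = 3.01114; factor = 8/ΣO = 2.65680.
Na apfu = 0.30914 × 2.65680 = 0.821.

0.821 Na apfu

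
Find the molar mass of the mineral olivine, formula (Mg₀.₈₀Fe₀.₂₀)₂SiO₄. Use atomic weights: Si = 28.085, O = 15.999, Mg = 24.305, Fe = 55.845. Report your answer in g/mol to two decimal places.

Mg: 1.60 × 24.305 = 38.8880
Fe: 0.40 × 55.845 = 22.3380
Si: 1 × 28.085 = 28.0850
O: 4 × 15.999 = 63.9960
Summing the contributions gives the formula mass.

153.31 g/mol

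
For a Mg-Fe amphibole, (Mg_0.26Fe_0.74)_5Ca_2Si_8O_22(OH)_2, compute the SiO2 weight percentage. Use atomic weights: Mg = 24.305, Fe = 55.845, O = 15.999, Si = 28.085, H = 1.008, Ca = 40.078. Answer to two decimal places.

Formula mass = 929.051 g/mol.
8 Si → 8.0000 mol SiO2 per formula unit; M(SiO2) = 60.083, so SiO2 mass = 480.664 g.
480.664/929.051 × 100 = 51.74 wt%.

51.74 wt%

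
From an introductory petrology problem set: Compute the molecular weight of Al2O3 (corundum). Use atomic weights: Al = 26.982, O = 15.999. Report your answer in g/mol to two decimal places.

101.96 g/mol

The formula mass is the sum 2×26.982 + 3×15.999.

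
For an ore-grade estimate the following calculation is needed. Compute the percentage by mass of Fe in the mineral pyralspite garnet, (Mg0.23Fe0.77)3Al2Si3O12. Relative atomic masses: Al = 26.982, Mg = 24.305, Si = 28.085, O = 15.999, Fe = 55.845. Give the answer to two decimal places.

M((Mg0.23Fe0.77)3Al2Si3O12) = 475.979 g/mol.
Fe contributes 2.31 × 55.845 = 129.002 g per mole.
129.002/475.979 = 0.2710 → 27.10%.

27.10 wt%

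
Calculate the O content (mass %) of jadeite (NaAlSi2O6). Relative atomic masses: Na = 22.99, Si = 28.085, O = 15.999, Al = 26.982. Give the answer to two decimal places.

47.49 mass %

M(NaAlSi2O6) = 202.136 g/mol.
O contributes 6 × 15.999 = 95.994 g per mole.
95.994/202.136 = 0.4749 → 47.49%.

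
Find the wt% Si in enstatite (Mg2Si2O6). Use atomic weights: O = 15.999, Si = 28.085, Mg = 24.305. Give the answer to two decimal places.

Formula mass = 2×24.305 + 2×28.085 + 6×15.999 = 200.774 g/mol, of which 56.170 g is Si.
So Si makes up 56.170/200.774 = 0.2798 of the mass, i.e. 27.98%.

27.98 mass %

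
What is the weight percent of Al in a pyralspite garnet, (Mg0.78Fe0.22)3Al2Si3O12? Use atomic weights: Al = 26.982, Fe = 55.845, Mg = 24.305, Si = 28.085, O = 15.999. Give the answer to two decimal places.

12.73 mass %

Formula mass = 2.34·24.305 + 0.66·55.845 + 2·26.982 + 3·28.085 + 12·15.999 = 423.938 g/mol, of which 53.964 g is Al.
So Al makes up 53.964/423.938 = 0.1273 of the mass, i.e. 12.73%.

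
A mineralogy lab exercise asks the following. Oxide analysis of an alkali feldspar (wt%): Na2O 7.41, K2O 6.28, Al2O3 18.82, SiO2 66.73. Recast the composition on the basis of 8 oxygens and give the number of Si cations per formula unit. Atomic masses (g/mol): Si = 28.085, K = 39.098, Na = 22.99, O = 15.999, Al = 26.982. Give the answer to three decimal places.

Na2O: 7.41/61.979 = 0.11956 mol → 0.23912 mol Na, 0.11956 mol O.
K2O: 6.28/94.195 = 0.06667 mol → 0.13334 mol K, 0.06667 mol O.
Al2O3: 18.82/101.961 = 0.18458 mol → 0.36916 mol Al, 0.55374 mol O.
SiO2: 66.73/60.083 = 1.11063 mol → 1.11063 mol Si, 2.22126 mol O.
Total oxygen = 2.96123 mol. Normalization factor = 8/2.96123 = 2.70158.
Si per 8 O = 1.11063 × 2.70158 = 3.000.

3.000 Si apfu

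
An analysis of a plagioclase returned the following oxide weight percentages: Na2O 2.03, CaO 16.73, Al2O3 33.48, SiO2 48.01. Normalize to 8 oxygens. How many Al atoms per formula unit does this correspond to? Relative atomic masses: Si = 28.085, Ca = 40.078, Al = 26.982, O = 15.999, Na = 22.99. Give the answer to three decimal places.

1.803 Al apfu

Na2O: 2.03/61.979 = 0.03275 mol → 0.06550 mol Na, 0.03275 mol O.
CaO: 16.73/56.077 = 0.29834 mol → 0.29834 mol Ca, 0.29834 mol O.
Al2O3: 33.48/101.961 = 0.32836 mol → 0.65672 mol Al, 0.98508 mol O.
SiO2: 48.01/60.083 = 0.79906 mol → 0.79906 mol Si, 1.59812 mol O.
Total oxygen = 2.91429 mol. Normalization factor = 8/2.91429 = 2.74509.
Al per 8 O = 0.65672 × 2.74509 = 1.803.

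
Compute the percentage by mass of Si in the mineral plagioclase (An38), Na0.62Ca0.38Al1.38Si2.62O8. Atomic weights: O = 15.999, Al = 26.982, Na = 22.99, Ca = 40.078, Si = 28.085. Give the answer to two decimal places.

27.43 weight percent

M(Na0.62Ca0.38Al1.38Si2.62O8) = 268.293 g/mol.
Si contributes 2.62 × 28.085 = 73.583 g per mole.
73.583/268.293 = 0.2743 → 27.43%.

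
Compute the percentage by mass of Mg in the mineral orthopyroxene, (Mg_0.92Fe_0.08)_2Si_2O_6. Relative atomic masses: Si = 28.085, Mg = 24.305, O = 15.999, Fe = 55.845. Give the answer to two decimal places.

Formula mass = 1.84*24.305 + 0.16*55.845 + 2*28.085 + 6*15.999 = 205.820 g/mol, of which 44.721 g is Mg.
So Mg makes up 44.721/205.820 = 0.2173 of the mass, i.e. 21.73%.

21.73 weight percent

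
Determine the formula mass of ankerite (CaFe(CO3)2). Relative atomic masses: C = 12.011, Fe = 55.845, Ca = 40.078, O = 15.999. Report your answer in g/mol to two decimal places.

M = 1(40.078) + 1(55.845) + 2(12.011) + 6(15.999)

215.94 g/mol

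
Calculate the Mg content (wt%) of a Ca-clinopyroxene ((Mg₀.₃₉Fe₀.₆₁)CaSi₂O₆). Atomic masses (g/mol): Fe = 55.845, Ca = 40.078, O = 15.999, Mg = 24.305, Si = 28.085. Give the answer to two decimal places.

4.02 wt%

Formula mass = 0.39·24.305 + 0.61·55.845 + 1·40.078 + 2·28.085 + 6·15.999 = 235.786 g/mol, of which 9.479 g is Mg.
So Mg makes up 9.479/235.786 = 0.0402 of the mass, i.e. 4.02%.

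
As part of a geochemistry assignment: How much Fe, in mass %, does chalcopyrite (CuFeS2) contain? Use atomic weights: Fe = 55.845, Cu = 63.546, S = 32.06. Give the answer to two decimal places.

30.43 mass %

Molar mass of CuFeS2: 1*63.546 + 1*55.845 + 2*32.06 = 183.511 g/mol.
Mass of Fe per formula unit: 1 × 55.845 = 55.845 g.
Weight fraction Fe = 55.845 / 183.511 = 0.3043.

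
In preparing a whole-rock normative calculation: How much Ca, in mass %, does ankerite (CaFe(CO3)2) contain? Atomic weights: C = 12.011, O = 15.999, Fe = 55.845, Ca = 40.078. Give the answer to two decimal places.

Molar mass of CaFe(CO3)2: 1×40.078 + 1×55.845 + 2×12.011 + 6×15.999 = 215.939 g/mol.
Mass of Ca per formula unit: 1 × 40.078 = 40.078 g.
Weight fraction Ca = 40.078 / 215.939 = 0.1856.

18.56 mass %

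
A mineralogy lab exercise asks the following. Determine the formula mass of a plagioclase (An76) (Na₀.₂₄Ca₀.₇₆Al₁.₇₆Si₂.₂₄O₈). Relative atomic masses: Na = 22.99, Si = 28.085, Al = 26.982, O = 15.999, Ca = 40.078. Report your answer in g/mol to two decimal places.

M = 0.24*22.99 + 0.76*40.078 + 1.76*26.982 + 2.24*28.085 + 8*15.999

274.37 g/mol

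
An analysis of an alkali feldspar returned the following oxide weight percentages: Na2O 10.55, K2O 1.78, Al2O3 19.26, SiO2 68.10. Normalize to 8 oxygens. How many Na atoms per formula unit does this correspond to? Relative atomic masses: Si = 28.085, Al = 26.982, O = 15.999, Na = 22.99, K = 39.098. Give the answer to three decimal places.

0.901 Na apfu

Na2O (M=61.979): mol = 0.17022; Na = 0.34044, O = 0.17022.
K2O (M=94.195): mol = 0.01890; K = 0.03780, O = 0.01890.
Al2O3 (M=101.961): mol = 0.18890; Al = 0.37780, O = 0.56670.
SiO2 (M=60.083): mol = 1.13343; Si = 1.13343, O = 2.26686.
ΣO = 3.02268; factor = 8/ΣO = 2.64666.
Na apfu = 0.34044 × 2.64666 = 0.901.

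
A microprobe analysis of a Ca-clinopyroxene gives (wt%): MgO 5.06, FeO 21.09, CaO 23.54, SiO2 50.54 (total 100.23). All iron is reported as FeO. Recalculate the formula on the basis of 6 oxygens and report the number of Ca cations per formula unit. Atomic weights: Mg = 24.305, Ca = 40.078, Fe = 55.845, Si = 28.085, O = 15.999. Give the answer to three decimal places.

5.06 wt% MgO ÷ 40.304 g/mol = 0.12555 mol, giving 0.12555 Mg and 0.12555 O.
21.09 wt% FeO ÷ 71.844 g/mol = 0.29355 mol, giving 0.29355 Fe and 0.29355 O.
23.54 wt% CaO ÷ 56.077 g/mol = 0.41978 mol, giving 0.41978 Ca and 0.41978 O.
50.54 wt% SiO2 ÷ 60.083 g/mol = 0.84117 mol, giving 0.84117 Si and 1.68234 O.
Oxygen sums to 2.52122; scaling by 6/2.52122 = 2.37980 puts the formula on 6 O.
Ca: 0.41978 × 2.37980 = 0.999 atoms per formula unit.

0.999 Ca apfu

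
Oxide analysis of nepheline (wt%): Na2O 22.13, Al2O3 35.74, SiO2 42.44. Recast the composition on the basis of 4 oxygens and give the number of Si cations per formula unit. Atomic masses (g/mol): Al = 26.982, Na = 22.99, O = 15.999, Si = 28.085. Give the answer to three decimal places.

1.001 Si apfu

Na2O (M=61.979): mol = 0.35706; Na = 0.71412, O = 0.35706.
Al2O3 (M=101.961): mol = 0.35053; Al = 0.70106, O = 1.05159.
SiO2 (M=60.083): mol = 0.70636; Si = 0.70636, O = 1.41272.
ΣO = 2.82137; factor = 4/ΣO = 1.41775.
Si apfu = 0.70636 × 1.41775 = 1.001.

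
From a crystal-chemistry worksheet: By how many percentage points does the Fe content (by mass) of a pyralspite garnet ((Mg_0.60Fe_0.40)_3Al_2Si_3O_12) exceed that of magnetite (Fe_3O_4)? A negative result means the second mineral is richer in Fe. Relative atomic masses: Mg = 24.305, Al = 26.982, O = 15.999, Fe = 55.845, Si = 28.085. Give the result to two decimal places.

-57.16 percentage points

Fe in (Mg_0.60Fe_0.40)_3Al_2Si_3O_12: molar mass 440.970 g/mol; 1.20×55.845 = 67.014 g → 15.20 wt%.
Fe in Fe_3O_4: molar mass 231.531 g/mol; 3×55.845 = 167.535 g → 72.36 wt%.
Difference = 15.20 − 72.36 = -57.16 percentage points.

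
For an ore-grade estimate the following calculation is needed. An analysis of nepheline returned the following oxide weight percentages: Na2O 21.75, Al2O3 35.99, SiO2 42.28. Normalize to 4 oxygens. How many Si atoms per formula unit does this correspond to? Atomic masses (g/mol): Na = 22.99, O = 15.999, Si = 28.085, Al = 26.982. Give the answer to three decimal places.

Na2O (M=61.979): mol = 0.35093; Na = 0.70186, O = 0.35093.
Al2O3 (M=101.961): mol = 0.35298; Al = 0.70596, O = 1.05894.
SiO2 (M=60.083): mol = 0.70369; Si = 0.70369, O = 1.40738.
ΣO = 2.81725; factor = 4/ΣO = 1.41982.
Si apfu = 0.70369 × 1.41982 = 0.999.

0.999 Si apfu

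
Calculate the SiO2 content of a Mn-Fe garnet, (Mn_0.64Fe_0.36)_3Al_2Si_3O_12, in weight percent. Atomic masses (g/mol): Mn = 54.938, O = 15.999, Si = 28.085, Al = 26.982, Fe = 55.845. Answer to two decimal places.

Molar mass of (Mn_0.64Fe_0.36)_3Al_2Si_3O_12 = 1.92·54.938 + 1.08·55.845 + 2·26.982 + 3·28.085 + 12·15.999 = 496.001 g/mol.
Each formula unit contains 3 Si, equivalent to 3/1 = 3.0000 mol SiO2.
M(SiO2) = 1×28.085 + 2×15.999 = 60.083 g/mol.
Mass of SiO2 per formula unit = 3.0000 × 60.083 = 180.249 g.
SiO2 wt% = 180.249 / 496.001 × 100 = 36.34%.

36.34 wt%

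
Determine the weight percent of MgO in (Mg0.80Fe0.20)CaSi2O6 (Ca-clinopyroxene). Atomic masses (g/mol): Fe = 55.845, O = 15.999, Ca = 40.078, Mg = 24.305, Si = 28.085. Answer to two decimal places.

Molar mass of (Mg0.80Fe0.20)CaSi2O6 = 0.80*24.305 + 0.20*55.845 + 1*40.078 + 2*28.085 + 6*15.999 = 222.855 g/mol.
Each formula unit contains 0.80 Mg, equivalent to 0.80/1 = 0.8000 mol MgO.
M(MgO) = 1×24.305 + 1×15.999 = 40.304 g/mol.
Mass of MgO per formula unit = 0.8000 × 40.304 = 32.243 g.
MgO wt% = 32.243 / 222.855 × 100 = 14.47%.

14.47 wt%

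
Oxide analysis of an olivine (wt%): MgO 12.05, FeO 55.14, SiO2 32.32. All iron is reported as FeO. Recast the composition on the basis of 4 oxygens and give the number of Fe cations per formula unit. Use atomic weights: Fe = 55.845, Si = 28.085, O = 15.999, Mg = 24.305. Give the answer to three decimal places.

12.05 wt% MgO ÷ 40.304 g/mol = 0.29898 mol, giving 0.29898 Mg and 0.29898 O.
55.14 wt% FeO ÷ 71.844 g/mol = 0.76750 mol, giving 0.76750 Fe and 0.76750 O.
32.32 wt% SiO2 ÷ 60.083 g/mol = 0.53792 mol, giving 0.53792 Si and 1.07584 O.
Oxygen sums to 2.14232; scaling by 4/2.14232 = 1.86713 puts the formula on 4 O.
Fe: 0.76750 × 1.86713 = 1.433 atoms per formula unit.

1.433 Fe apfu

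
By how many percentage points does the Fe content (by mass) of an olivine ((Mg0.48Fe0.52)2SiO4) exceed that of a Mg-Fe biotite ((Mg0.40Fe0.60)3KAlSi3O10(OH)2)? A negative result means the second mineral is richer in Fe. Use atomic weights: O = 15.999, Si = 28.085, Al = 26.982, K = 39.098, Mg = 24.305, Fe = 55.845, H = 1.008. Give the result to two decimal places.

12.27 percentage points

M((Mg0.48Fe0.52)2SiO4) = 173.493 g/mol, so wt% Fe = 58.079/173.493 × 100 = 33.48%.
M((Mg0.40Fe0.60)3KAlSi3O10(OH)2) = 474.026 g/mol, so wt% Fe = 100.521/474.026 × 100 = 21.21%.
33.48 − 21.21 = 12.27 pp.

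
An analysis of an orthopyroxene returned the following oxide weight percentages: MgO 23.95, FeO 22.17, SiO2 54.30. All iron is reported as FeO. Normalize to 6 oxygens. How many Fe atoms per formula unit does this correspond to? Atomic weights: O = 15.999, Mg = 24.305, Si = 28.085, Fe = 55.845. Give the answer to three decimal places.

MgO: 23.95/40.304 = 0.59423 mol → 0.59423 mol Mg, 0.59423 mol O.
FeO: 22.17/71.844 = 0.30859 mol → 0.30859 mol Fe, 0.30859 mol O.
SiO2: 54.30/60.083 = 0.90375 mol → 0.90375 mol Si, 1.80750 mol O.
Total oxygen = 2.71032 mol. Normalization factor = 6/2.71032 = 2.21376.
Fe per 6 O = 0.30859 × 2.21376 = 0.683.

0.683 Fe apfu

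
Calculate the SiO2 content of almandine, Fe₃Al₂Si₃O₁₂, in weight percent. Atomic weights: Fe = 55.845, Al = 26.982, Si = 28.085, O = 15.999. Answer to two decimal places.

Molar mass of Fe₃Al₂Si₃O₁₂ = 3·55.845 + 2·26.982 + 3·28.085 + 12·15.999 = 497.742 g/mol.
Each formula unit contains 3 Si, equivalent to 3/1 = 3.0000 mol SiO2.
M(SiO2) = 1×28.085 + 2×15.999 = 60.083 g/mol.
Mass of SiO2 per formula unit = 3.0000 × 60.083 = 180.249 g.
SiO2 wt% = 180.249 / 497.742 × 100 = 36.21%.

36.21 wt%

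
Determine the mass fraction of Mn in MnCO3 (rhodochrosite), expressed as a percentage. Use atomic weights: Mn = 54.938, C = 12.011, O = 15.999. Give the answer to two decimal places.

Molar mass of MnCO3: 1*54.938 + 1*12.011 + 3*15.999 = 114.946 g/mol.
Mass of Mn per formula unit: 1 × 54.938 = 54.938 g.
Weight fraction Mn = 54.938 / 114.946 = 0.4779.

47.79 wt%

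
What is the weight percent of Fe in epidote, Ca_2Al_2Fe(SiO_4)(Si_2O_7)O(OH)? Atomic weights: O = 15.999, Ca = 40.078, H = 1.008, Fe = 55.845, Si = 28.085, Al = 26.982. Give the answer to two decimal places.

11.56 weight percent

M(Ca_2Al_2Fe(SiO_4)(Si_2O_7)O(OH)) = 483.215 g/mol.
Fe contributes 1 × 55.845 = 55.845 g per mole.
55.845/483.215 = 0.1156 → 11.56%.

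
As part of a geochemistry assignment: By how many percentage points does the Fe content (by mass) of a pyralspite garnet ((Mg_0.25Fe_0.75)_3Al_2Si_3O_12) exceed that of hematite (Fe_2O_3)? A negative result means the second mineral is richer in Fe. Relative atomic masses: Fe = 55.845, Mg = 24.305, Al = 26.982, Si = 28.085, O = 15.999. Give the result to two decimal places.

First mineral: 125.651 g Fe in 474.087 g formula = 26.50 wt% Fe.
Second mineral: 111.690 g Fe in 159.687 g formula = 69.94 wt% Fe.
26.50% − 69.94% gives a difference of -43.44 percentage points.

-43.44 percentage points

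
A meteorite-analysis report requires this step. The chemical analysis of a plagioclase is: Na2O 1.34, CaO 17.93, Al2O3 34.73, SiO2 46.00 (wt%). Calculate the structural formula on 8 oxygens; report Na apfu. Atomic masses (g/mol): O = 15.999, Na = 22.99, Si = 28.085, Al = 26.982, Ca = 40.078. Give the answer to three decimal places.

1.34 wt% Na2O ÷ 61.979 g/mol = 0.02162 mol, giving 0.04324 Na and 0.02162 O.
17.93 wt% CaO ÷ 56.077 g/mol = 0.31974 mol, giving 0.31974 Ca and 0.31974 O.
34.73 wt% Al2O3 ÷ 101.961 g/mol = 0.34062 mol, giving 0.68124 Al and 1.02186 O.
46.00 wt% SiO2 ÷ 60.083 g/mol = 0.76561 mol, giving 0.76561 Si and 1.53122 O.
Oxygen sums to 2.89444; scaling by 8/2.89444 = 2.76392 puts the formula on 8 O.
Na: 0.04324 × 2.76392 = 0.120 atoms per formula unit.

0.120 Na apfu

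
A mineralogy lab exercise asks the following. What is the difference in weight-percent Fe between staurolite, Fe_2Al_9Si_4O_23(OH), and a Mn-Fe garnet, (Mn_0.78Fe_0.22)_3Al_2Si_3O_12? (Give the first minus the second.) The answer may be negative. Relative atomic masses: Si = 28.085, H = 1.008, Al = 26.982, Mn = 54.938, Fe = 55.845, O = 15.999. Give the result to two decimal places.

M(Fe_2Al_9Si_4O_23(OH)) = 851.852 g/mol, so wt% Fe = 111.690/851.852 × 100 = 13.11%.
M((Mn_0.78Fe_0.22)_3Al_2Si_3O_12) = 495.620 g/mol, so wt% Fe = 36.858/495.620 × 100 = 7.44%.
13.11 − 7.44 = 5.67 pp.

5.67 percentage points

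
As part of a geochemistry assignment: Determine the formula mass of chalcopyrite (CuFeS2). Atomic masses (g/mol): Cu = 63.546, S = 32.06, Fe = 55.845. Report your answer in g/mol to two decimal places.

M = 1·63.546 + 1·55.845 + 2·32.06

183.51 g/mol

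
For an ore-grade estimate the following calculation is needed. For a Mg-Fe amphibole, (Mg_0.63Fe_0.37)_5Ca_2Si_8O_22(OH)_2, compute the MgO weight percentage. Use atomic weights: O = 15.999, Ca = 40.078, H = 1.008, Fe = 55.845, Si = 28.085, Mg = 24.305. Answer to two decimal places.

14.58 wt%

Formula mass = 870.702 g/mol.
3.15 Mg → 3.1500 mol MgO per formula unit; M(MgO) = 40.304, so MgO mass = 126.958 g.
126.958/870.702 × 100 = 14.58 wt%.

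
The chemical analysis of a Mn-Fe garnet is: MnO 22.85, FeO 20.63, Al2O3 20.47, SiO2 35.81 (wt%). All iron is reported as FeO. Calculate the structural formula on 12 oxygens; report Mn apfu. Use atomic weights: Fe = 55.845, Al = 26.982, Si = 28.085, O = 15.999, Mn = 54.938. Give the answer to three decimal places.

MnO (M=70.937): mol = 0.32212; Mn = 0.32212, O = 0.32212.
FeO (M=71.844): mol = 0.28715; Fe = 0.28715, O = 0.28715.
Al2O3 (M=101.961): mol = 0.20076; Al = 0.40152, O = 0.60228.
SiO2 (M=60.083): mol = 0.59601; Si = 0.59601, O = 1.19202.
ΣO = 2.40357; factor = 12/ΣO = 4.99257.
Mn apfu = 0.32212 × 4.99257 = 1.608.

1.608 Mn apfu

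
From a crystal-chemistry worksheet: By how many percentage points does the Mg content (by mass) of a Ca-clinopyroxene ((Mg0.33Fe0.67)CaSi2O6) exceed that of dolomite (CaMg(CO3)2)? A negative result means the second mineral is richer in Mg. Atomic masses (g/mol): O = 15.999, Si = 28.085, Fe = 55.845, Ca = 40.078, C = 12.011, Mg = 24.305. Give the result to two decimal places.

Mg in (Mg0.33Fe0.67)CaSi2O6: molar mass 237.679 g/mol; 0.33×24.305 = 8.021 g → 3.37 wt%.
Mg in CaMg(CO3)2: molar mass 184.399 g/mol; 1×24.305 = 24.305 g → 13.18 wt%.
Difference = 3.37 − 13.18 = -9.81 percentage points.

-9.81 percentage points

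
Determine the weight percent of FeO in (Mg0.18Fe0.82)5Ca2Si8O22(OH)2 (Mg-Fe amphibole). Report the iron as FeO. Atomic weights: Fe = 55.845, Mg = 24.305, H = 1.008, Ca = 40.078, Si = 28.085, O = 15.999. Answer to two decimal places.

Formula mass = 941.667 g/mol.
4.10 Fe → 4.1000 mol FeO per formula unit; M(FeO) = 71.844, so FeO mass = 294.560 g.
294.560/941.667 × 100 = 31.28 wt%.

31.28 wt%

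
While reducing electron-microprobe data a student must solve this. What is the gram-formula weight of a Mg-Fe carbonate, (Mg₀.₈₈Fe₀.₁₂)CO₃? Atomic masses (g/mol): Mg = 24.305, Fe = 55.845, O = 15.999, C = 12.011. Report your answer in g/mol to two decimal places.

88.10 g/mol

The formula mass is the sum 0.88*24.305 + 0.12*55.845 + 1*12.011 + 3*15.999.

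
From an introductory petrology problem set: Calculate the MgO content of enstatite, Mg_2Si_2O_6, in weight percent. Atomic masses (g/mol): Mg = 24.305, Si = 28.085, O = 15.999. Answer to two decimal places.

M(Mg_2Si_2O_6) = 200.774 g/mol; M(MgO) = 40.304 g/mol.
Moles MgO per formula unit = 2 Mg ÷ 1 = 2.0000.
MgO fraction = (2.0000 × 40.304) / 200.774 = 80.608/200.774 = 0.4015.

40.15 wt%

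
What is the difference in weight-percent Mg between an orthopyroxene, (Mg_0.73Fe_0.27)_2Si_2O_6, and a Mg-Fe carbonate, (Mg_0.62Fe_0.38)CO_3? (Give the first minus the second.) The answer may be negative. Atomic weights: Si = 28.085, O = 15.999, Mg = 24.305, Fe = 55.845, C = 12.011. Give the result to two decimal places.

Mg in (Mg_0.73Fe_0.27)_2Si_2O_6: molar mass 217.806 g/mol; 1.46×24.305 = 35.485 g → 16.29 wt%.
Mg in (Mg_0.62Fe_0.38)CO_3: molar mass 96.298 g/mol; 0.62×24.305 = 15.069 g → 15.65 wt%.
Difference = 16.29 − 15.65 = 0.64 percentage points.

0.64 percentage points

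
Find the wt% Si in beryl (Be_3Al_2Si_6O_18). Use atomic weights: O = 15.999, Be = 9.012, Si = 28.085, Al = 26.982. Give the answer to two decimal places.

31.35 mass %

M(Be_3Al_2Si_6O_18) = 537.492 g/mol.
Si contributes 6 × 28.085 = 168.510 g per mole.
168.510/537.492 = 0.3135 → 31.35%.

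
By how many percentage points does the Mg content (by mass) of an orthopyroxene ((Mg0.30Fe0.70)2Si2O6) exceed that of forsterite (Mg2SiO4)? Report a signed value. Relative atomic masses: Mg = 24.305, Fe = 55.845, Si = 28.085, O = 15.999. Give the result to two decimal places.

First mineral: 14.583 g Mg in 244.930 g formula = 5.95 wt% Mg.
Second mineral: 48.610 g Mg in 140.691 g formula = 34.55 wt% Mg.
5.95% − 34.55% gives a difference of -28.60 percentage points.

-28.60 percentage points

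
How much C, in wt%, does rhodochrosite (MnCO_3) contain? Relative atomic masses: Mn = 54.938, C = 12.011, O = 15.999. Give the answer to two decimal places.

Molar mass of MnCO_3: 1·54.938 + 1·12.011 + 3·15.999 = 114.946 g/mol.
Mass of C per formula unit: 1 × 12.011 = 12.011 g.
Weight fraction C = 12.011 / 114.946 = 0.1045.

10.45 wt%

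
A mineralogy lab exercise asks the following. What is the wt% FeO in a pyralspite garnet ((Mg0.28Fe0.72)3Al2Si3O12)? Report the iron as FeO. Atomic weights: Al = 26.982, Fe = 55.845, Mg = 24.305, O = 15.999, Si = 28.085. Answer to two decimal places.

32.93 wt%

M((Mg0.28Fe0.72)3Al2Si3O12) = 471.248 g/mol; M(FeO) = 71.844 g/mol.
Moles FeO per formula unit = 2.16 Fe ÷ 1 = 2.1600.
FeO fraction = (2.1600 × 71.844) / 471.248 = 155.183/471.248 = 0.3293.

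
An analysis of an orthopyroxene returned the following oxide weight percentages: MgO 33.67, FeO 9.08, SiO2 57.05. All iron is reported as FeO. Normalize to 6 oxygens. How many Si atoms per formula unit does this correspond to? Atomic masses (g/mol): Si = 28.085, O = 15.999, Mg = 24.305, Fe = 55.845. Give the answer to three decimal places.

MgO (M=40.304): mol = 0.83540; Mg = 0.83540, O = 0.83540.
FeO (M=71.844): mol = 0.12638; Fe = 0.12638, O = 0.12638.
SiO2 (M=60.083): mol = 0.94952; Si = 0.94952, O = 1.89904.
ΣO = 2.86082; factor = 6/ΣO = 2.09730.
Si apfu = 0.94952 × 2.09730 = 1.991.

1.991 Si apfu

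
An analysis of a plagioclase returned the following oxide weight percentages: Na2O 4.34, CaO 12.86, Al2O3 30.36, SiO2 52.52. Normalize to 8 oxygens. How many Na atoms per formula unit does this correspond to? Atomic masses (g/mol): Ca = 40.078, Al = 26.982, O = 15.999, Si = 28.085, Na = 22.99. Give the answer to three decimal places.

0.381 Na apfu

Na2O (M=61.979): mol = 0.07002; Na = 0.14004, O = 0.07002.
CaO (M=56.077): mol = 0.22933; Ca = 0.22933, O = 0.22933.
Al2O3 (M=101.961): mol = 0.29776; Al = 0.59552, O = 0.89328.
SiO2 (M=60.083): mol = 0.87412; Si = 0.87412, O = 1.74824.
ΣO = 2.94087; factor = 8/ΣO = 2.72028.
Na apfu = 0.14004 × 2.72028 = 0.381.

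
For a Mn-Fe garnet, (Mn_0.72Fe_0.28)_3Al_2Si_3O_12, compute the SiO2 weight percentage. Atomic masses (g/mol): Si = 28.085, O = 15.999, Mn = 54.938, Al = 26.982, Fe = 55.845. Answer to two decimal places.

36.36 wt%

Formula mass = 495.783 g/mol.
3 Si → 3.0000 mol SiO2 per formula unit; M(SiO2) = 60.083, so SiO2 mass = 180.249 g.
180.249/495.783 × 100 = 36.36 wt%.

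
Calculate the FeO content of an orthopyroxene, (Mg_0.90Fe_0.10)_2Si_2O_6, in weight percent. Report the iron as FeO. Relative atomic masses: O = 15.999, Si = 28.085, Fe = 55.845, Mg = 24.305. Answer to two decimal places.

6.94 wt%

Formula mass = 207.082 g/mol.
0.20 Fe → 0.2000 mol FeO per formula unit; M(FeO) = 71.844, so FeO mass = 14.369 g.
14.369/207.082 × 100 = 6.94 wt%.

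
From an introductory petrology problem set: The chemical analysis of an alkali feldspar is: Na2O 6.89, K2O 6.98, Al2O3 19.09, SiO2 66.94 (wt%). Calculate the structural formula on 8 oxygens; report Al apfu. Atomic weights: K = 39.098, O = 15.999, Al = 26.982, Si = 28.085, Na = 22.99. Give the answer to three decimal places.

1.007 Al apfu

Na2O (M=61.979): mol = 0.11117; Na = 0.22234, O = 0.11117.
K2O (M=94.195): mol = 0.07410; K = 0.14820, O = 0.07410.
Al2O3 (M=101.961): mol = 0.18723; Al = 0.37446, O = 0.56169.
SiO2 (M=60.083): mol = 1.11413; Si = 1.11413, O = 2.22826.
ΣO = 2.97522; factor = 8/ΣO = 2.68888.
Al apfu = 0.37446 × 2.68888 = 1.007.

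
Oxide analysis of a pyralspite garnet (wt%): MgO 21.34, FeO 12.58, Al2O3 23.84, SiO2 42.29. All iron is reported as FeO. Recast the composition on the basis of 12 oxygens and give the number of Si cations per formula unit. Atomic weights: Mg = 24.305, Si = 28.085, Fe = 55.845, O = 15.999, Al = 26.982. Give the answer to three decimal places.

3.002 Si apfu

MgO (M=40.304): mol = 0.52948; Mg = 0.52948, O = 0.52948.
FeO (M=71.844): mol = 0.17510; Fe = 0.17510, O = 0.17510.
Al2O3 (M=101.961): mol = 0.23381; Al = 0.46762, O = 0.70143.
SiO2 (M=60.083): mol = 0.70386; Si = 0.70386, O = 1.40772.
ΣO = 2.81373; factor = 12/ΣO = 4.26480.
Si apfu = 0.70386 × 4.26480 = 3.002.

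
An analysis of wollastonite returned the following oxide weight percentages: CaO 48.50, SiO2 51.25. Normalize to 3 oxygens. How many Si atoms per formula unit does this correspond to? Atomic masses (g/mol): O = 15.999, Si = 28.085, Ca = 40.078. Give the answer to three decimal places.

0.995 Si apfu

48.50 wt% CaO ÷ 56.077 g/mol = 0.86488 mol, giving 0.86488 Ca and 0.86488 O.
51.25 wt% SiO2 ÷ 60.083 g/mol = 0.85299 mol, giving 0.85299 Si and 1.70598 O.
Oxygen sums to 2.57086; scaling by 3/2.57086 = 1.16692 puts the formula on 3 O.
Si: 0.85299 × 1.16692 = 0.995 atoms per formula unit.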